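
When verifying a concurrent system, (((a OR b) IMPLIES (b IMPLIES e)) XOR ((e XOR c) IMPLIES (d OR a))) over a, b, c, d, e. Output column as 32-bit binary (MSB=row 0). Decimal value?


Formula: (((a OR b) IMPLIES (b IMPLIES e)) XOR ((e XOR c) IMPLIES (d OR a))) over a, b, c, d, e (32 rows)
Evaluate each row (bits = a,b,c,d,e, MSB first):
  row 0 [00000]: (((0 OR 0) IMPLIES (0 IMPLIES 0)) XOR ((0 XOR 0) IMPLIES (0 OR 0))) -> 0
  row 1 [00001]: (((0 OR 0) IMPLIES (0 IMPLIES 1)) XOR ((1 XOR 0) IMPLIES (0 OR 0))) -> 1
  row 2 [00010]: (((0 OR 0) IMPLIES (0 IMPLIES 0)) XOR ((0 XOR 0) IMPLIES (1 OR 0))) -> 0
  row 3 [00011]: (((0 OR 0) IMPLIES (0 IMPLIES 1)) XOR ((1 XOR 0) IMPLIES (1 OR 0))) -> 0
  row 4 [00100]: (((0 OR 0) IMPLIES (0 IMPLIES 0)) XOR ((0 XOR 1) IMPLIES (0 OR 0))) -> 1
  row 5 [00101]: (((0 OR 0) IMPLIES (0 IMPLIES 1)) XOR ((1 XOR 1) IMPLIES (0 OR 0))) -> 0
  row 6 [00110]: (((0 OR 0) IMPLIES (0 IMPLIES 0)) XOR ((0 XOR 1) IMPLIES (1 OR 0))) -> 0
  row 7 [00111]: (((0 OR 0) IMPLIES (0 IMPLIES 1)) XOR ((1 XOR 1) IMPLIES (1 OR 0))) -> 0
  row 8 [01000]: (((0 OR 1) IMPLIES (1 IMPLIES 0)) XOR ((0 XOR 0) IMPLIES (0 OR 0))) -> 1
  row 9 [01001]: (((0 OR 1) IMPLIES (1 IMPLIES 1)) XOR ((1 XOR 0) IMPLIES (0 OR 0))) -> 1
  row 10 [01010]: (((0 OR 1) IMPLIES (1 IMPLIES 0)) XOR ((0 XOR 0) IMPLIES (1 OR 0))) -> 1
  row 11 [01011]: (((0 OR 1) IMPLIES (1 IMPLIES 1)) XOR ((1 XOR 0) IMPLIES (1 OR 0))) -> 0
  row 12 [01100]: (((0 OR 1) IMPLIES (1 IMPLIES 0)) XOR ((0 XOR 1) IMPLIES (0 OR 0))) -> 0
  row 13 [01101]: (((0 OR 1) IMPLIES (1 IMPLIES 1)) XOR ((1 XOR 1) IMPLIES (0 OR 0))) -> 0
  row 14 [01110]: (((0 OR 1) IMPLIES (1 IMPLIES 0)) XOR ((0 XOR 1) IMPLIES (1 OR 0))) -> 1
  row 15 [01111]: (((0 OR 1) IMPLIES (1 IMPLIES 1)) XOR ((1 XOR 1) IMPLIES (1 OR 0))) -> 0
  row 16 [10000]: (((1 OR 0) IMPLIES (0 IMPLIES 0)) XOR ((0 XOR 0) IMPLIES (0 OR 1))) -> 0
  row 17 [10001]: (((1 OR 0) IMPLIES (0 IMPLIES 1)) XOR ((1 XOR 0) IMPLIES (0 OR 1))) -> 0
  row 18 [10010]: (((1 OR 0) IMPLIES (0 IMPLIES 0)) XOR ((0 XOR 0) IMPLIES (1 OR 1))) -> 0
  row 19 [10011]: (((1 OR 0) IMPLIES (0 IMPLIES 1)) XOR ((1 XOR 0) IMPLIES (1 OR 1))) -> 0
  row 20 [10100]: (((1 OR 0) IMPLIES (0 IMPLIES 0)) XOR ((0 XOR 1) IMPLIES (0 OR 1))) -> 0
  row 21 [10101]: (((1 OR 0) IMPLIES (0 IMPLIES 1)) XOR ((1 XOR 1) IMPLIES (0 OR 1))) -> 0
  row 22 [10110]: (((1 OR 0) IMPLIES (0 IMPLIES 0)) XOR ((0 XOR 1) IMPLIES (1 OR 1))) -> 0
  row 23 [10111]: (((1 OR 0) IMPLIES (0 IMPLIES 1)) XOR ((1 XOR 1) IMPLIES (1 OR 1))) -> 0
  row 24 [11000]: (((1 OR 1) IMPLIES (1 IMPLIES 0)) XOR ((0 XOR 0) IMPLIES (0 OR 1))) -> 1
  row 25 [11001]: (((1 OR 1) IMPLIES (1 IMPLIES 1)) XOR ((1 XOR 0) IMPLIES (0 OR 1))) -> 0
  row 26 [11010]: (((1 OR 1) IMPLIES (1 IMPLIES 0)) XOR ((0 XOR 0) IMPLIES (1 OR 1))) -> 1
  row 27 [11011]: (((1 OR 1) IMPLIES (1 IMPLIES 1)) XOR ((1 XOR 0) IMPLIES (1 OR 1))) -> 0
  row 28 [11100]: (((1 OR 1) IMPLIES (1 IMPLIES 0)) XOR ((0 XOR 1) IMPLIES (0 OR 1))) -> 1
  row 29 [11101]: (((1 OR 1) IMPLIES (1 IMPLIES 1)) XOR ((1 XOR 1) IMPLIES (0 OR 1))) -> 0
  row 30 [11110]: (((1 OR 1) IMPLIES (1 IMPLIES 0)) XOR ((0 XOR 1) IMPLIES (1 OR 1))) -> 1
  row 31 [11111]: (((1 OR 1) IMPLIES (1 IMPLIES 1)) XOR ((1 XOR 1) IMPLIES (1 OR 1))) -> 0
Full result column, 4 rows per line (a,b,c fixed per line; d,e runs 00..11 left to right):
  rows 0-3 [a,b,c=000]: 0100  = hex 4
  rows 4-7 [a,b,c=001]: 1000  = hex 8
  rows 8-11 [a,b,c=010]: 1110  = hex E
  rows 12-15 [a,b,c=011]: 0010  = hex 2
  rows 16-19 [a,b,c=100]: 0000  = hex 0
  rows 20-23 [a,b,c=101]: 0000  = hex 0
  rows 24-27 [a,b,c=110]: 1010  = hex A
  rows 28-31 [a,b,c=111]: 1010  = hex A
Output column (row 0 .. row 31) = 01001000111000100000000010101010
Output column grouped in 4s = 0100 1000 1110 0010 0000 0000 1010 1010 = 0x48E200AA
Convert to decimal digit by digit (value = value*16 + digit):
  4 -> 4
  4*16 + 8 = 72
  72*16 + 14 (E) = 1166
  1166*16 + 2 = 18658
  18658*16 + 0 = 298528
  298528*16 + 0 = 4776448
  4776448*16 + 10 (A) = 76423178
  76423178*16 + 10 (A) = 1222770858
Decimal = 1222770858

1222770858


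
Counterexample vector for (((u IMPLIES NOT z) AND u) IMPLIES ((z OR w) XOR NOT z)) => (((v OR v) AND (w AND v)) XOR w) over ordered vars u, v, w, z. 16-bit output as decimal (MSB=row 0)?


F1 = (((u IMPLIES NOT z) AND u) IMPLIES ((z OR w) XOR NOT z))
F2 = (((v OR v) AND (w AND v)) XOR w)
Counterexample to F1=>F2 is where F1=1 and F2=0.
Evaluate each row (bits = u,v,w,z, MSB first):
  row 0 [0000]: F1=1 F2=0 -> F1&~F2 -> 1
  row 1 [0001]: F1=1 F2=0 -> F1&~F2 -> 1
  row 2 [0010]: F1=1 F2=1 -> F1&~F2 -> 0
  row 3 [0011]: F1=1 F2=1 -> F1&~F2 -> 0
  row 4 [0100]: F1=1 F2=0 -> F1&~F2 -> 1
  row 5 [0101]: F1=1 F2=0 -> F1&~F2 -> 1
  row 6 [0110]: F1=1 F2=0 -> F1&~F2 -> 1
  row 7 [0111]: F1=1 F2=0 -> F1&~F2 -> 1
  row 8 [1000]: F1=1 F2=0 -> F1&~F2 -> 1
  row 9 [1001]: F1=1 F2=0 -> F1&~F2 -> 1
  row 10 [1010]: F1=0 F2=1 -> F1&~F2 -> 0
  row 11 [1011]: F1=1 F2=1 -> F1&~F2 -> 0
  row 12 [1100]: F1=1 F2=0 -> F1&~F2 -> 1
  row 13 [1101]: F1=1 F2=0 -> F1&~F2 -> 1
  row 14 [1110]: F1=0 F2=0 -> F1&~F2 -> 0
  row 15 [1111]: F1=1 F2=0 -> F1&~F2 -> 1
Full result column, 4 rows per line (u,v fixed per line; w,z runs 00..11 left to right):
  rows 0-3 [u,v=00]: 1100  = hex C
  rows 4-7 [u,v=01]: 1111  = hex F
  rows 8-11 [u,v=10]: 1100  = hex C
  rows 12-15 [u,v=11]: 1101  = hex D
Counterexample vector (row 0 .. row 15) = 1100111111001101
Output column grouped in 4s = 1100 1111 1100 1101 = 0xCFCD
Convert to decimal digit by digit (value = value*16 + digit):
  C -> 12
  12*16 + 15 (F) = 207
  207*16 + 12 (C) = 3324
  3324*16 + 13 (D) = 53197
Decimal = 53197

53197


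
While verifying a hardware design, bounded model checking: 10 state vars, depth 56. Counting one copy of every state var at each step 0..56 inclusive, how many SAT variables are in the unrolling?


BMC unrolls to depth k, creating one copy of each state var for steps 0..k.
Step count = 56 + 1 = 57 (steps 0 through 56)
Vars per step = 10
Total = 10 * 57 = 570

570


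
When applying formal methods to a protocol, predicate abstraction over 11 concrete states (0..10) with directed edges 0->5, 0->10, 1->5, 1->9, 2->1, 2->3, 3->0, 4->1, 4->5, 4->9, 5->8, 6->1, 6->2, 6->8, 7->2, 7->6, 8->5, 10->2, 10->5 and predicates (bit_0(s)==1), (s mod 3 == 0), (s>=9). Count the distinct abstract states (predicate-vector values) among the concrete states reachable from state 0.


BFS from 0:
Concrete reachable: {0, 1, 2, 3, 5, 8, 9, 10}
Abstract via predicates (bit_0(s)==1), (s mod 3 == 0), (s>=9):
  (0,0,0) <- {2, 8}
  (0,0,1) <- {10}
  (0,1,0) <- {0}
  (1,0,0) <- {1, 5}
  (1,1,0) <- {3}
  (1,1,1) <- {9}
Distinct abstract states = 6

6


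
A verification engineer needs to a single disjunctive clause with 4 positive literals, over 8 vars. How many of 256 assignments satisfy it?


Step 1: Total=2^8=256
Step 2: Unsat when all 4 false: 2^4=16
Step 3: Sat=256-16=240

240


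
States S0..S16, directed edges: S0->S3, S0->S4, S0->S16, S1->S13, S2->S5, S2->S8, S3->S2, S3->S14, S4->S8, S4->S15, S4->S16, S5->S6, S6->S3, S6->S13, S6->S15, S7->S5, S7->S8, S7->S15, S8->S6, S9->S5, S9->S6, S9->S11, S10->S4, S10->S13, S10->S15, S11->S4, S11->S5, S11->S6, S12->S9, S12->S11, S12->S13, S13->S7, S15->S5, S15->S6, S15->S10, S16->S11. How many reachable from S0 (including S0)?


BFS from S0:
  layer 0: {S0}
  layer 1: {S3, S4, S16}
  layer 2: {S2, S8, S11, S14, S15}
  layer 3: {S5, S6, S10}
  layer 4: {S13}
  layer 5: {S7}
Reachable set: {S0, S2, S3, S4, S5, S6, S7, S8, S10, S11, S13, S14, S15, S16}
Count = 14

14


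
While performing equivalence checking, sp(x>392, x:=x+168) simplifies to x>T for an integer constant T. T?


Formula: sp(P, x:=E) = exists old_x. (x = E[old_x/x]) AND P[old_x/x] (old_x is the value of x before the assignment; eliminate old_x by solving x = E[old_x/x] for old_x)
Step 1: Precondition P: x>392, i.e. old_x > 392
Step 2: Assignment gives x = old_x + 168, so old_x = x - 168
Step 3: Substitute into P: x - 168 > 392
Step 4: Simplify: x > 392+168 = 560

560


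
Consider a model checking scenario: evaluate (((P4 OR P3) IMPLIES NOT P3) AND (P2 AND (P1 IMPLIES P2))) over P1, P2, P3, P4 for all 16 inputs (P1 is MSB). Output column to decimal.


Formula: (((P4 OR P3) IMPLIES NOT P3) AND (P2 AND (P1 IMPLIES P2))) over P1, P2, P3, P4 (16 rows)
Evaluate each row (bits = P1,P2,P3,P4, MSB first):
  row 0 [0000]: (((0 OR 0) IMPLIES NOT 0) AND (0 AND (0 IMPLIES 0))) -> 0
  row 1 [0001]: (((1 OR 0) IMPLIES NOT 0) AND (0 AND (0 IMPLIES 0))) -> 0
  row 2 [0010]: (((0 OR 1) IMPLIES NOT 1) AND (0 AND (0 IMPLIES 0))) -> 0
  row 3 [0011]: (((1 OR 1) IMPLIES NOT 1) AND (0 AND (0 IMPLIES 0))) -> 0
  row 4 [0100]: (((0 OR 0) IMPLIES NOT 0) AND (1 AND (0 IMPLIES 1))) -> 1
  row 5 [0101]: (((1 OR 0) IMPLIES NOT 0) AND (1 AND (0 IMPLIES 1))) -> 1
  row 6 [0110]: (((0 OR 1) IMPLIES NOT 1) AND (1 AND (0 IMPLIES 1))) -> 0
  row 7 [0111]: (((1 OR 1) IMPLIES NOT 1) AND (1 AND (0 IMPLIES 1))) -> 0
  row 8 [1000]: (((0 OR 0) IMPLIES NOT 0) AND (0 AND (1 IMPLIES 0))) -> 0
  row 9 [1001]: (((1 OR 0) IMPLIES NOT 0) AND (0 AND (1 IMPLIES 0))) -> 0
  row 10 [1010]: (((0 OR 1) IMPLIES NOT 1) AND (0 AND (1 IMPLIES 0))) -> 0
  row 11 [1011]: (((1 OR 1) IMPLIES NOT 1) AND (0 AND (1 IMPLIES 0))) -> 0
  row 12 [1100]: (((0 OR 0) IMPLIES NOT 0) AND (1 AND (1 IMPLIES 1))) -> 1
  row 13 [1101]: (((1 OR 0) IMPLIES NOT 0) AND (1 AND (1 IMPLIES 1))) -> 1
  row 14 [1110]: (((0 OR 1) IMPLIES NOT 1) AND (1 AND (1 IMPLIES 1))) -> 0
  row 15 [1111]: (((1 OR 1) IMPLIES NOT 1) AND (1 AND (1 IMPLIES 1))) -> 0
Full result column, 4 rows per line (P1,P2 fixed per line; P3,P4 runs 00..11 left to right):
  rows 0-3 [P1,P2=00]: 0000  = hex 0
  rows 4-7 [P1,P2=01]: 1100  = hex C
  rows 8-11 [P1,P2=10]: 0000  = hex 0
  rows 12-15 [P1,P2=11]: 1100  = hex C
Output column (row 0 .. row 15) = 0000110000001100
Output column grouped in 4s = 0000 1100 0000 1100 = 0x0C0C
Convert to decimal digit by digit (value = value*16 + digit):
  0 -> 0
  0*16 + 12 (C) = 12
  12*16 + 0 = 192
  192*16 + 12 (C) = 3084
Decimal = 3084

3084


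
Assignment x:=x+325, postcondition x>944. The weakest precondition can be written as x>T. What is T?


Formula: wp(x:=E, P) = P[E/x] (substitute E for x in postcondition)
Step 1: Postcondition: x>944
Step 2: Substitute x+325 for x: x+325>944
Step 3: Solve for x: x > 944-325 = 619

619


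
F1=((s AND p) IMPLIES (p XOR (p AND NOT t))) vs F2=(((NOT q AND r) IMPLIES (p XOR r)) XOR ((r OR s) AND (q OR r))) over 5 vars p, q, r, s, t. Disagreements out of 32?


F1 = ((s AND p) IMPLIES (p XOR (p AND NOT t)))
F2 = (((NOT q AND r) IMPLIES (p XOR r)) XOR ((r OR s) AND (q OR r)))
Evaluate both on each of 32 rows (bits = p,q,r,s,t):
  row 0 [00000]: F1=1 F2=1 -> 0
  row 1 [00001]: F1=1 F2=1 -> 0
  row 2 [00010]: F1=1 F2=1 -> 0
  row 3 [00011]: F1=1 F2=1 -> 0
  row 4 [00100]: F1=1 F2=0 (differ) -> 1
  row 5 [00101]: F1=1 F2=0 (differ) -> 1
  row 6 [00110]: F1=1 F2=0 (differ) -> 1
  row 7 [00111]: F1=1 F2=0 (differ) -> 1
  row 8 [01000]: F1=1 F2=1 -> 0
  row 9 [01001]: F1=1 F2=1 -> 0
  row 10 [01010]: F1=1 F2=0 (differ) -> 1
  row 11 [01011]: F1=1 F2=0 (differ) -> 1
  row 12 [01100]: F1=1 F2=0 (differ) -> 1
  row 13 [01101]: F1=1 F2=0 (differ) -> 1
  row 14 [01110]: F1=1 F2=0 (differ) -> 1
  row 15 [01111]: F1=1 F2=0 (differ) -> 1
  row 16 [10000]: F1=1 F2=1 -> 0
  row 17 [10001]: F1=1 F2=1 -> 0
  row 18 [10010]: F1=0 F2=1 (differ) -> 1
  row 19 [10011]: F1=1 F2=1 -> 0
  row 20 [10100]: F1=1 F2=1 -> 0
  row 21 [10101]: F1=1 F2=1 -> 0
  row 22 [10110]: F1=0 F2=1 (differ) -> 1
  row 23 [10111]: F1=1 F2=1 -> 0
  row 24 [11000]: F1=1 F2=1 -> 0
  row 25 [11001]: F1=1 F2=1 -> 0
  row 26 [11010]: F1=0 F2=0 -> 0
  row 27 [11011]: F1=1 F2=0 (differ) -> 1
  row 28 [11100]: F1=1 F2=0 (differ) -> 1
  row 29 [11101]: F1=1 F2=0 (differ) -> 1
  row 30 [11110]: F1=0 F2=0 -> 0
  row 31 [11111]: F1=1 F2=0 (differ) -> 1
Full result column, 8 rows per line (p,q fixed per line; r,s,t runs 000..111 left to right):
  rows 0-7 [p,q=00]: 00001111  (ones: 4)
  rows 8-15 [p,q=01]: 00111111  (ones: 6)
  rows 16-23 [p,q=10]: 00100010  (ones: 2)
  rows 24-31 [p,q=11]: 00011101  (ones: 4)
Disagreements = 4+6+2+4 = 16

16


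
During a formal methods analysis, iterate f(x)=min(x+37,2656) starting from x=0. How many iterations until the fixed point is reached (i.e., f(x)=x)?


Step 1: x=0, cap=2656, increment=37
Step 2: x grows by 37 each step until capped at 2656; fixed point is x=2656
Step 3: iterations = ceil(2656/37) = 72

72


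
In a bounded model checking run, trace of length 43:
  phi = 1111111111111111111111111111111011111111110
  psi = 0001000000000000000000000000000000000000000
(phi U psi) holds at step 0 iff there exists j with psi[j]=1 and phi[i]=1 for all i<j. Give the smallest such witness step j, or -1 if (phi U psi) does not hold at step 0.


(phi U psi) at 0: need smallest j with psi[j]=1 and phi[i]=1 for all i in [0,j).
Scan from step 0:
  step 0: phi=1, psi=0 -> continue
  step 1: phi=1, psi=0 -> continue
  step 2: phi=1, psi=0 -> continue
  step 3: psi=1 and phi held for [0,3) -> witness found
Witness step = 3

3


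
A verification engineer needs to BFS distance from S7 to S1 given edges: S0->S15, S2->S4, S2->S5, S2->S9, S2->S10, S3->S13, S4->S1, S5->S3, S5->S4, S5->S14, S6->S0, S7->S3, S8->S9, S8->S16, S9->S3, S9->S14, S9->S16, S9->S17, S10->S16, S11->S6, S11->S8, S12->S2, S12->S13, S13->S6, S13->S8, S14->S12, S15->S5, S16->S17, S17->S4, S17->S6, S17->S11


BFS layer-by-layer from S7:
  dist 0: {S7}
  dist 1: {S3}
  dist 2: {S13}
  dist 3: {S6, S8}
  dist 4: {S0, S9, S16}
  dist 5: {S14, S15, S17}
  dist 6: {S4, S5, S11, S12}
  dist 7: {S1, S2}
  -> S1 reached at distance 7
Shortest path length = 7

7


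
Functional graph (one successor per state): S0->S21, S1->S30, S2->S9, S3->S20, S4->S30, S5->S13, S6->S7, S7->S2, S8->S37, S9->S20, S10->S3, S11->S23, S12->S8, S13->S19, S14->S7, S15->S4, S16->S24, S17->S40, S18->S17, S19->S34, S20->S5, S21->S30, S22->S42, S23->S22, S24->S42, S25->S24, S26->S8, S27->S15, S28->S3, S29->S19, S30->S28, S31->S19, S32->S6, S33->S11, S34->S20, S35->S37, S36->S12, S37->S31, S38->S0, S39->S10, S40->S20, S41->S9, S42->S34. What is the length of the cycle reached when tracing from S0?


Trace from S0 until a state repeats:
  S0 -> S21 -> S30 -> S28 -> S3 -> S20 -> S5 -> S13 -> S19 -> S34 -> S20
S20 first seen at step 5, revisited at step 10.
Cycle length = 10 - 5 = 5

5


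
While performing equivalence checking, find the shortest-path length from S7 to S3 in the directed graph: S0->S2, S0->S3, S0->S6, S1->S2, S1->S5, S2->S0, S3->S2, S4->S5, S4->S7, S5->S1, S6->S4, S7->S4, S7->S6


BFS layer-by-layer from S7:
  dist 0: {S7}
  dist 1: {S4, S6}
  dist 2: {S5}
  dist 3: {S1}
  dist 4: {S2}
  dist 5: {S0}
  dist 6: {S3}
  -> S3 reached at distance 6
Shortest path length = 6

6


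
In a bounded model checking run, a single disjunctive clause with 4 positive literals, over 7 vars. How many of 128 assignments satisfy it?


Step 1: Total=2^7=128
Step 2: Unsat when all 4 false: 2^3=8
Step 3: Sat=128-8=120

120


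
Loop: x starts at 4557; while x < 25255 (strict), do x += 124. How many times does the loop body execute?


Step 1: x goes from 4557 toward 25255 by 124; the body runs while x<25255, so iterations = ceil((bound-start)/step)
Step 2: Distance=20698
Step 3: ceil(20698/124)=167

167


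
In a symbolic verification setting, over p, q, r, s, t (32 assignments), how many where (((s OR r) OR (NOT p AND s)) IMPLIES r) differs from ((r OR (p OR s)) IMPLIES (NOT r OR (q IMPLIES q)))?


F1 = (((s OR r) OR (NOT p AND s)) IMPLIES r)
F2 = ((r OR (p OR s)) IMPLIES (NOT r OR (q IMPLIES q)))
Evaluate both on each of 32 rows (bits = p,q,r,s,t):
  row 0 [00000]: F1=1 F2=1 -> 0
  row 1 [00001]: F1=1 F2=1 -> 0
  row 2 [00010]: F1=0 F2=1 (differ) -> 1
  row 3 [00011]: F1=0 F2=1 (differ) -> 1
  row 4 [00100]: F1=1 F2=1 -> 0
  row 5 [00101]: F1=1 F2=1 -> 0
  row 6 [00110]: F1=1 F2=1 -> 0
  row 7 [00111]: F1=1 F2=1 -> 0
  row 8 [01000]: F1=1 F2=1 -> 0
  row 9 [01001]: F1=1 F2=1 -> 0
  row 10 [01010]: F1=0 F2=1 (differ) -> 1
  row 11 [01011]: F1=0 F2=1 (differ) -> 1
  row 12 [01100]: F1=1 F2=1 -> 0
  row 13 [01101]: F1=1 F2=1 -> 0
  row 14 [01110]: F1=1 F2=1 -> 0
  row 15 [01111]: F1=1 F2=1 -> 0
  row 16 [10000]: F1=1 F2=1 -> 0
  row 17 [10001]: F1=1 F2=1 -> 0
  row 18 [10010]: F1=0 F2=1 (differ) -> 1
  row 19 [10011]: F1=0 F2=1 (differ) -> 1
  row 20 [10100]: F1=1 F2=1 -> 0
  row 21 [10101]: F1=1 F2=1 -> 0
  row 22 [10110]: F1=1 F2=1 -> 0
  row 23 [10111]: F1=1 F2=1 -> 0
  row 24 [11000]: F1=1 F2=1 -> 0
  row 25 [11001]: F1=1 F2=1 -> 0
  row 26 [11010]: F1=0 F2=1 (differ) -> 1
  row 27 [11011]: F1=0 F2=1 (differ) -> 1
  row 28 [11100]: F1=1 F2=1 -> 0
  row 29 [11101]: F1=1 F2=1 -> 0
  row 30 [11110]: F1=1 F2=1 -> 0
  row 31 [11111]: F1=1 F2=1 -> 0
Full result column, 8 rows per line (p,q fixed per line; r,s,t runs 000..111 left to right):
  rows 0-7 [p,q=00]: 00110000  (ones: 2)
  rows 8-15 [p,q=01]: 00110000  (ones: 2)
  rows 16-23 [p,q=10]: 00110000  (ones: 2)
  rows 24-31 [p,q=11]: 00110000  (ones: 2)
Disagreements = 2+2+2+2 = 8

8


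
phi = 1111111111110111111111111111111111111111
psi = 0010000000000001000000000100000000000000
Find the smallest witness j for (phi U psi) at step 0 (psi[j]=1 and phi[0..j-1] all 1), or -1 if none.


(phi U psi) at 0: need smallest j with psi[j]=1 and phi[i]=1 for all i in [0,j).
Scan from step 0:
  step 0: phi=1, psi=0 -> continue
  step 1: phi=1, psi=0 -> continue
  step 2: psi=1 and phi held for [0,2) -> witness found
Witness step = 2

2


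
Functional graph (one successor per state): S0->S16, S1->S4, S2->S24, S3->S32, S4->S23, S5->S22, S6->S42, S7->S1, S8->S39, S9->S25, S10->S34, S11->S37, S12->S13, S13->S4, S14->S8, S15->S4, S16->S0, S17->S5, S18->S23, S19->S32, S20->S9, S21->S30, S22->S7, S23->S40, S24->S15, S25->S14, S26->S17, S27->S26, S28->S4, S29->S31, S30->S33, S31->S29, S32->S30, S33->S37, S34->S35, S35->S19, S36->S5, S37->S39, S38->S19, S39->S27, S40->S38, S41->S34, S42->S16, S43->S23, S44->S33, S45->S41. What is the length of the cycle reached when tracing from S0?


Trace from S0 until a state repeats:
  S0 -> S16 -> S0
S0 first seen at step 0, revisited at step 2.
Cycle length = 2 - 0 = 2

2


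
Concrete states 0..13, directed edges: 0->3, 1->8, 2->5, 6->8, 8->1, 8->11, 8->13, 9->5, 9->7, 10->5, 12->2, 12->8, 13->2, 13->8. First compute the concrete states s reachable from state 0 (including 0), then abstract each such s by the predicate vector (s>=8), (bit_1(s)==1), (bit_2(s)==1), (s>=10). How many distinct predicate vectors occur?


BFS from 0:
Concrete reachable: {0, 3}
Abstract via predicates (s>=8), (bit_1(s)==1), (bit_2(s)==1), (s>=10):
  (0,0,0,0) <- {0}
  (0,1,0,0) <- {3}
Distinct abstract states = 2

2


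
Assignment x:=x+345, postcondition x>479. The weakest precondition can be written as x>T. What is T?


Formula: wp(x:=E, P) = P[E/x] (substitute E for x in postcondition)
Step 1: Postcondition: x>479
Step 2: Substitute x+345 for x: x+345>479
Step 3: Solve for x: x > 479-345 = 134

134


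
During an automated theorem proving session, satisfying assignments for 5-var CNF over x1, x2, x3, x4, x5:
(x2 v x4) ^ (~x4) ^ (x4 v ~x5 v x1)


CNF with 3 clauses over 5 vars (32 assignments).
An assignment satisfies CNF iff every clause has >=1 true literal.
Check each row (bits = x1,x2,x3,x4,x5; clause T/F shown):
  row 0 [00000]: clauses=FTT -> 0
  row 1 [00001]: clauses=FTF -> 0
  row 2 [00010]: clauses=TFT -> 0
  row 3 [00011]: clauses=TFT -> 0
  row 4 [00100]: clauses=FTT -> 0
  row 5 [00101]: clauses=FTF -> 0
  row 6 [00110]: clauses=TFT -> 0
  row 7 [00111]: clauses=TFT -> 0
  row 8 [01000]: clauses=TTT -> 1
  row 9 [01001]: clauses=TTF -> 0
  row 10 [01010]: clauses=TFT -> 0
  row 11 [01011]: clauses=TFT -> 0
  row 12 [01100]: clauses=TTT -> 1
  row 13 [01101]: clauses=TTF -> 0
  row 14 [01110]: clauses=TFT -> 0
  row 15 [01111]: clauses=TFT -> 0
  row 16 [10000]: clauses=FTT -> 0
  row 17 [10001]: clauses=FTT -> 0
  row 18 [10010]: clauses=TFT -> 0
  row 19 [10011]: clauses=TFT -> 0
  row 20 [10100]: clauses=FTT -> 0
  row 21 [10101]: clauses=FTT -> 0
  row 22 [10110]: clauses=TFT -> 0
  row 23 [10111]: clauses=TFT -> 0
  row 24 [11000]: clauses=TTT -> 1
  row 25 [11001]: clauses=TTT -> 1
  row 26 [11010]: clauses=TFT -> 0
  row 27 [11011]: clauses=TFT -> 0
  row 28 [11100]: clauses=TTT -> 1
  row 29 [11101]: clauses=TTT -> 1
  row 30 [11110]: clauses=TFT -> 0
  row 31 [11111]: clauses=TFT -> 0
Full result column, 8 rows per line (x1,x2 fixed per line; x3,x4,x5 runs 000..111 left to right):
  rows 0-7 [x1,x2=00]: 00000000  (ones: 0)
  rows 8-15 [x1,x2=01]: 10001000  (ones: 2)
  rows 16-23 [x1,x2=10]: 00000000  (ones: 0)
  rows 24-31 [x1,x2=11]: 11001100  (ones: 4)
Satisfying assignments = 0+2+0+4 = 6

6


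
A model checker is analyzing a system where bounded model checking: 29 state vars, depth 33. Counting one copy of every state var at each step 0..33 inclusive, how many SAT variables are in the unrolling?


BMC unrolls to depth k, creating one copy of each state var for steps 0..k.
Step count = 33 + 1 = 34 (steps 0 through 33)
Vars per step = 29
Total = 29 * 34 = 986

986


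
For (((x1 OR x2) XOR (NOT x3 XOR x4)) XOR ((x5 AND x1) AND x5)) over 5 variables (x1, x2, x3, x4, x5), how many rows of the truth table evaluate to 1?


Formula: (((x1 OR x2) XOR (NOT x3 XOR x4)) XOR ((x5 AND x1) AND x5)) over 5 vars (32 rows)
Evaluate each row (x1, x2, x3, x4, x5 as bits, MSB first):
  row 0 [00000]: (((0 OR 0) XOR (NOT 0 XOR 0)) XOR ((0 AND 0) AND 0)) -> 1
  row 1 [00001]: (((0 OR 0) XOR (NOT 0 XOR 0)) XOR ((1 AND 0) AND 1)) -> 1
  row 2 [00010]: (((0 OR 0) XOR (NOT 0 XOR 1)) XOR ((0 AND 0) AND 0)) -> 0
  row 3 [00011]: (((0 OR 0) XOR (NOT 0 XOR 1)) XOR ((1 AND 0) AND 1)) -> 0
  row 4 [00100]: (((0 OR 0) XOR (NOT 1 XOR 0)) XOR ((0 AND 0) AND 0)) -> 0
  row 5 [00101]: (((0 OR 0) XOR (NOT 1 XOR 0)) XOR ((1 AND 0) AND 1)) -> 0
  row 6 [00110]: (((0 OR 0) XOR (NOT 1 XOR 1)) XOR ((0 AND 0) AND 0)) -> 1
  row 7 [00111]: (((0 OR 0) XOR (NOT 1 XOR 1)) XOR ((1 AND 0) AND 1)) -> 1
  row 8 [01000]: (((0 OR 1) XOR (NOT 0 XOR 0)) XOR ((0 AND 0) AND 0)) -> 0
  row 9 [01001]: (((0 OR 1) XOR (NOT 0 XOR 0)) XOR ((1 AND 0) AND 1)) -> 0
  row 10 [01010]: (((0 OR 1) XOR (NOT 0 XOR 1)) XOR ((0 AND 0) AND 0)) -> 1
  row 11 [01011]: (((0 OR 1) XOR (NOT 0 XOR 1)) XOR ((1 AND 0) AND 1)) -> 1
  row 12 [01100]: (((0 OR 1) XOR (NOT 1 XOR 0)) XOR ((0 AND 0) AND 0)) -> 1
  row 13 [01101]: (((0 OR 1) XOR (NOT 1 XOR 0)) XOR ((1 AND 0) AND 1)) -> 1
  row 14 [01110]: (((0 OR 1) XOR (NOT 1 XOR 1)) XOR ((0 AND 0) AND 0)) -> 0
  row 15 [01111]: (((0 OR 1) XOR (NOT 1 XOR 1)) XOR ((1 AND 0) AND 1)) -> 0
  row 16 [10000]: (((1 OR 0) XOR (NOT 0 XOR 0)) XOR ((0 AND 1) AND 0)) -> 0
  row 17 [10001]: (((1 OR 0) XOR (NOT 0 XOR 0)) XOR ((1 AND 1) AND 1)) -> 1
  row 18 [10010]: (((1 OR 0) XOR (NOT 0 XOR 1)) XOR ((0 AND 1) AND 0)) -> 1
  row 19 [10011]: (((1 OR 0) XOR (NOT 0 XOR 1)) XOR ((1 AND 1) AND 1)) -> 0
  row 20 [10100]: (((1 OR 0) XOR (NOT 1 XOR 0)) XOR ((0 AND 1) AND 0)) -> 1
  row 21 [10101]: (((1 OR 0) XOR (NOT 1 XOR 0)) XOR ((1 AND 1) AND 1)) -> 0
  row 22 [10110]: (((1 OR 0) XOR (NOT 1 XOR 1)) XOR ((0 AND 1) AND 0)) -> 0
  row 23 [10111]: (((1 OR 0) XOR (NOT 1 XOR 1)) XOR ((1 AND 1) AND 1)) -> 1
  row 24 [11000]: (((1 OR 1) XOR (NOT 0 XOR 0)) XOR ((0 AND 1) AND 0)) -> 0
  row 25 [11001]: (((1 OR 1) XOR (NOT 0 XOR 0)) XOR ((1 AND 1) AND 1)) -> 1
  row 26 [11010]: (((1 OR 1) XOR (NOT 0 XOR 1)) XOR ((0 AND 1) AND 0)) -> 1
  row 27 [11011]: (((1 OR 1) XOR (NOT 0 XOR 1)) XOR ((1 AND 1) AND 1)) -> 0
  row 28 [11100]: (((1 OR 1) XOR (NOT 1 XOR 0)) XOR ((0 AND 1) AND 0)) -> 1
  row 29 [11101]: (((1 OR 1) XOR (NOT 1 XOR 0)) XOR ((1 AND 1) AND 1)) -> 0
  row 30 [11110]: (((1 OR 1) XOR (NOT 1 XOR 1)) XOR ((0 AND 1) AND 0)) -> 0
  row 31 [11111]: (((1 OR 1) XOR (NOT 1 XOR 1)) XOR ((1 AND 1) AND 1)) -> 1
Full result column, 8 rows per line (x1,x2 fixed per line; x3,x4,x5 runs 000..111 left to right):
  rows 0-7 [x1,x2=00]: 11000011  (ones: 4)
  rows 8-15 [x1,x2=01]: 00111100  (ones: 4)
  rows 16-23 [x1,x2=10]: 01101001  (ones: 4)
  rows 24-31 [x1,x2=11]: 01101001  (ones: 4)
Count of 1-rows = 4+4+4+4 = 16

16


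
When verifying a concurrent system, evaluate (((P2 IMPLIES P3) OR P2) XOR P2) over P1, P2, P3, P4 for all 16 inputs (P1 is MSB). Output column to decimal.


Formula: (((P2 IMPLIES P3) OR P2) XOR P2) over P1, P2, P3, P4 (16 rows)
Evaluate each row (bits = P1,P2,P3,P4, MSB first):
  row 0 [0000]: (((0 IMPLIES 0) OR 0) XOR 0) -> 1
  row 1 [0001]: (((0 IMPLIES 0) OR 0) XOR 0) -> 1
  row 2 [0010]: (((0 IMPLIES 1) OR 0) XOR 0) -> 1
  row 3 [0011]: (((0 IMPLIES 1) OR 0) XOR 0) -> 1
  row 4 [0100]: (((1 IMPLIES 0) OR 1) XOR 1) -> 0
  row 5 [0101]: (((1 IMPLIES 0) OR 1) XOR 1) -> 0
  row 6 [0110]: (((1 IMPLIES 1) OR 1) XOR 1) -> 0
  row 7 [0111]: (((1 IMPLIES 1) OR 1) XOR 1) -> 0
  row 8 [1000]: (((0 IMPLIES 0) OR 0) XOR 0) -> 1
  row 9 [1001]: (((0 IMPLIES 0) OR 0) XOR 0) -> 1
  row 10 [1010]: (((0 IMPLIES 1) OR 0) XOR 0) -> 1
  row 11 [1011]: (((0 IMPLIES 1) OR 0) XOR 0) -> 1
  row 12 [1100]: (((1 IMPLIES 0) OR 1) XOR 1) -> 0
  row 13 [1101]: (((1 IMPLIES 0) OR 1) XOR 1) -> 0
  row 14 [1110]: (((1 IMPLIES 1) OR 1) XOR 1) -> 0
  row 15 [1111]: (((1 IMPLIES 1) OR 1) XOR 1) -> 0
Full result column, 4 rows per line (P1,P2 fixed per line; P3,P4 runs 00..11 left to right):
  rows 0-3 [P1,P2=00]: 1111  = hex F
  rows 4-7 [P1,P2=01]: 0000  = hex 0
  rows 8-11 [P1,P2=10]: 1111  = hex F
  rows 12-15 [P1,P2=11]: 0000  = hex 0
Output column (row 0 .. row 15) = 1111000011110000
Output column grouped in 4s = 1111 0000 1111 0000 = 0xF0F0
Convert to decimal digit by digit (value = value*16 + digit):
  F -> 15
  15*16 + 0 = 240
  240*16 + 15 (F) = 3855
  3855*16 + 0 = 61680
Decimal = 61680

61680


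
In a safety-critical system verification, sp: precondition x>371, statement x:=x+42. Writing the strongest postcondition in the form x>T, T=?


Formula: sp(P, x:=E) = exists old_x. (x = E[old_x/x]) AND P[old_x/x] (old_x is the value of x before the assignment; eliminate old_x by solving x = E[old_x/x] for old_x)
Step 1: Precondition P: x>371, i.e. old_x > 371
Step 2: Assignment gives x = old_x + 42, so old_x = x - 42
Step 3: Substitute into P: x - 42 > 371
Step 4: Simplify: x > 371+42 = 413

413


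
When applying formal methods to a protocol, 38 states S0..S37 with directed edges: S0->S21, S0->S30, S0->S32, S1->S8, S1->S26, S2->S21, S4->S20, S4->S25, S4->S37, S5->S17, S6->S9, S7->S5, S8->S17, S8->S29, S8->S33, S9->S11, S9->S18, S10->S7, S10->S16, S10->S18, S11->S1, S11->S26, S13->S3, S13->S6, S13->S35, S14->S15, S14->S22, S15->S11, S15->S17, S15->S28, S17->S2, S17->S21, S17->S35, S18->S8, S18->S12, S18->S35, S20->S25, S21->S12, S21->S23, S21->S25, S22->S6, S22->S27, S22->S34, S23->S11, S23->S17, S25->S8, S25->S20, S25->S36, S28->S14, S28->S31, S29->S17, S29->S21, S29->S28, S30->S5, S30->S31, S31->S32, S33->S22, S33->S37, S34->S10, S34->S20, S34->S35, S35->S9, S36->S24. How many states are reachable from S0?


BFS from S0:
  layer 0: {S0}
  layer 1: {S21, S30, S32}
  layer 2: {S5, S12, S23, S25, S31}
  layer 3: {S8, S11, S17, S20, S36}
  layer 4: {S1, S2, S24, S26, S29, S33, S35}
  layer 5: {S9, S22, S28, S37}
  layer 6: {S6, S14, S18, S27, S34}
  layer 7: {S10, S15}
  layer 8: {S7, S16}
Reachable set: {S0, S1, S2, S5, S6, S7, S8, S9, S10, S11, S12, S14, S15, S16, S17, S18, S20, S21, S22, S23, S24, S25, S26, S27, S28, S29, S30, S31, S32, S33, S34, S35, S36, S37}
Count = 34

34


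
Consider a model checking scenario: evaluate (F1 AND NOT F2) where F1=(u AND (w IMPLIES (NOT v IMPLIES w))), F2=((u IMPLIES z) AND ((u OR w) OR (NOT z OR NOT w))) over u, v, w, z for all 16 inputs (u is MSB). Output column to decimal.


F1 = (u AND (w IMPLIES (NOT v IMPLIES w)))
F2 = ((u IMPLIES z) AND ((u OR w) OR (NOT z OR NOT w)))
Counterexample to F1=>F2 is where F1=1 and F2=0.
Evaluate each row (bits = u,v,w,z, MSB first):
  row 0 [0000]: F1=0 F2=1 -> F1&~F2 -> 0
  row 1 [0001]: F1=0 F2=1 -> F1&~F2 -> 0
  row 2 [0010]: F1=0 F2=1 -> F1&~F2 -> 0
  row 3 [0011]: F1=0 F2=1 -> F1&~F2 -> 0
  row 4 [0100]: F1=0 F2=1 -> F1&~F2 -> 0
  row 5 [0101]: F1=0 F2=1 -> F1&~F2 -> 0
  row 6 [0110]: F1=0 F2=1 -> F1&~F2 -> 0
  row 7 [0111]: F1=0 F2=1 -> F1&~F2 -> 0
  row 8 [1000]: F1=1 F2=0 -> F1&~F2 -> 1
  row 9 [1001]: F1=1 F2=1 -> F1&~F2 -> 0
  row 10 [1010]: F1=1 F2=0 -> F1&~F2 -> 1
  row 11 [1011]: F1=1 F2=1 -> F1&~F2 -> 0
  row 12 [1100]: F1=1 F2=0 -> F1&~F2 -> 1
  row 13 [1101]: F1=1 F2=1 -> F1&~F2 -> 0
  row 14 [1110]: F1=1 F2=0 -> F1&~F2 -> 1
  row 15 [1111]: F1=1 F2=1 -> F1&~F2 -> 0
Full result column, 4 rows per line (u,v fixed per line; w,z runs 00..11 left to right):
  rows 0-3 [u,v=00]: 0000  = hex 0
  rows 4-7 [u,v=01]: 0000  = hex 0
  rows 8-11 [u,v=10]: 1010  = hex A
  rows 12-15 [u,v=11]: 1010  = hex A
Counterexample vector (row 0 .. row 15) = 0000000010101010
Output column grouped in 4s = 0000 0000 1010 1010 = 0x00AA
Convert to decimal digit by digit (value = value*16 + digit):
  0 -> 0
  0*16 + 0 = 0
  0*16 + 10 (A) = 10
  10*16 + 10 (A) = 170
Decimal = 170

170


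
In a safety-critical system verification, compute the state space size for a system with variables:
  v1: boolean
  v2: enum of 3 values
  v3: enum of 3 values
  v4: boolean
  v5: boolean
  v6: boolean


State space = product of domain sizes of all variables.
Domain sizes:
  v1 (boolean): 2
  v2 (enum of 3 values): 3
  v3 (enum of 3 values): 3
  v4 (boolean): 2
  v5 (boolean): 2
  v6 (boolean): 2
Product = 2 * 3 * 3 * 2 * 2 * 2 = 144

144


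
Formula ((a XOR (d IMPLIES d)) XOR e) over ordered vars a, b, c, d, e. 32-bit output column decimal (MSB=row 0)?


Formula: ((a XOR (d IMPLIES d)) XOR e) over a, b, c, d, e (32 rows)
Evaluate each row (bits = a,b,c,d,e, MSB first):
  row 0 [00000]: ((0 XOR (0 IMPLIES 0)) XOR 0) -> 1
  row 1 [00001]: ((0 XOR (0 IMPLIES 0)) XOR 1) -> 0
  row 2 [00010]: ((0 XOR (1 IMPLIES 1)) XOR 0) -> 1
  row 3 [00011]: ((0 XOR (1 IMPLIES 1)) XOR 1) -> 0
  row 4 [00100]: ((0 XOR (0 IMPLIES 0)) XOR 0) -> 1
  row 5 [00101]: ((0 XOR (0 IMPLIES 0)) XOR 1) -> 0
  row 6 [00110]: ((0 XOR (1 IMPLIES 1)) XOR 0) -> 1
  row 7 [00111]: ((0 XOR (1 IMPLIES 1)) XOR 1) -> 0
  row 8 [01000]: ((0 XOR (0 IMPLIES 0)) XOR 0) -> 1
  row 9 [01001]: ((0 XOR (0 IMPLIES 0)) XOR 1) -> 0
  row 10 [01010]: ((0 XOR (1 IMPLIES 1)) XOR 0) -> 1
  row 11 [01011]: ((0 XOR (1 IMPLIES 1)) XOR 1) -> 0
  row 12 [01100]: ((0 XOR (0 IMPLIES 0)) XOR 0) -> 1
  row 13 [01101]: ((0 XOR (0 IMPLIES 0)) XOR 1) -> 0
  row 14 [01110]: ((0 XOR (1 IMPLIES 1)) XOR 0) -> 1
  row 15 [01111]: ((0 XOR (1 IMPLIES 1)) XOR 1) -> 0
  row 16 [10000]: ((1 XOR (0 IMPLIES 0)) XOR 0) -> 0
  row 17 [10001]: ((1 XOR (0 IMPLIES 0)) XOR 1) -> 1
  row 18 [10010]: ((1 XOR (1 IMPLIES 1)) XOR 0) -> 0
  row 19 [10011]: ((1 XOR (1 IMPLIES 1)) XOR 1) -> 1
  row 20 [10100]: ((1 XOR (0 IMPLIES 0)) XOR 0) -> 0
  row 21 [10101]: ((1 XOR (0 IMPLIES 0)) XOR 1) -> 1
  row 22 [10110]: ((1 XOR (1 IMPLIES 1)) XOR 0) -> 0
  row 23 [10111]: ((1 XOR (1 IMPLIES 1)) XOR 1) -> 1
  row 24 [11000]: ((1 XOR (0 IMPLIES 0)) XOR 0) -> 0
  row 25 [11001]: ((1 XOR (0 IMPLIES 0)) XOR 1) -> 1
  row 26 [11010]: ((1 XOR (1 IMPLIES 1)) XOR 0) -> 0
  row 27 [11011]: ((1 XOR (1 IMPLIES 1)) XOR 1) -> 1
  row 28 [11100]: ((1 XOR (0 IMPLIES 0)) XOR 0) -> 0
  row 29 [11101]: ((1 XOR (0 IMPLIES 0)) XOR 1) -> 1
  row 30 [11110]: ((1 XOR (1 IMPLIES 1)) XOR 0) -> 0
  row 31 [11111]: ((1 XOR (1 IMPLIES 1)) XOR 1) -> 1
Full result column, 4 rows per line (a,b,c fixed per line; d,e runs 00..11 left to right):
  rows 0-3 [a,b,c=000]: 1010  = hex A
  rows 4-7 [a,b,c=001]: 1010  = hex A
  rows 8-11 [a,b,c=010]: 1010  = hex A
  rows 12-15 [a,b,c=011]: 1010  = hex A
  rows 16-19 [a,b,c=100]: 0101  = hex 5
  rows 20-23 [a,b,c=101]: 0101  = hex 5
  rows 24-27 [a,b,c=110]: 0101  = hex 5
  rows 28-31 [a,b,c=111]: 0101  = hex 5
Output column (row 0 .. row 31) = 10101010101010100101010101010101
Output column grouped in 4s = 1010 1010 1010 1010 0101 0101 0101 0101 = 0xAAAA5555
Convert to decimal digit by digit (value = value*16 + digit):
  A -> 10
  10*16 + 10 (A) = 170
  170*16 + 10 (A) = 2730
  2730*16 + 10 (A) = 43690
  43690*16 + 5 = 699045
  699045*16 + 5 = 11184725
  11184725*16 + 5 = 178955605
  178955605*16 + 5 = 2863289685
Decimal = 2863289685

2863289685


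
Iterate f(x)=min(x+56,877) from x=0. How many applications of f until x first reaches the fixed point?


Step 1: x=0, cap=877, increment=56
Step 2: x grows by 56 each step until capped at 877; fixed point is x=877
Step 3: iterations = ceil(877/56) = 16

16


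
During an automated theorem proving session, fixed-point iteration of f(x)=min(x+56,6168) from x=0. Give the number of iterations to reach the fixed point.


Step 1: x=0, cap=6168, increment=56
Step 2: x grows by 56 each step until capped at 6168; fixed point is x=6168
Step 3: iterations = ceil(6168/56) = 111

111


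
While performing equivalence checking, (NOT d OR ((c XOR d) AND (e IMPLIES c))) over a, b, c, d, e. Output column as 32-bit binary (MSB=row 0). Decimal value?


Formula: (NOT d OR ((c XOR d) AND (e IMPLIES c))) over a, b, c, d, e (32 rows)
Evaluate each row (bits = a,b,c,d,e, MSB first):
  row 0 [00000]: (NOT 0 OR ((0 XOR 0) AND (0 IMPLIES 0))) -> 1
  row 1 [00001]: (NOT 0 OR ((0 XOR 0) AND (1 IMPLIES 0))) -> 1
  row 2 [00010]: (NOT 1 OR ((0 XOR 1) AND (0 IMPLIES 0))) -> 1
  row 3 [00011]: (NOT 1 OR ((0 XOR 1) AND (1 IMPLIES 0))) -> 0
  row 4 [00100]: (NOT 0 OR ((1 XOR 0) AND (0 IMPLIES 1))) -> 1
  row 5 [00101]: (NOT 0 OR ((1 XOR 0) AND (1 IMPLIES 1))) -> 1
  row 6 [00110]: (NOT 1 OR ((1 XOR 1) AND (0 IMPLIES 1))) -> 0
  row 7 [00111]: (NOT 1 OR ((1 XOR 1) AND (1 IMPLIES 1))) -> 0
  row 8 [01000]: (NOT 0 OR ((0 XOR 0) AND (0 IMPLIES 0))) -> 1
  row 9 [01001]: (NOT 0 OR ((0 XOR 0) AND (1 IMPLIES 0))) -> 1
  row 10 [01010]: (NOT 1 OR ((0 XOR 1) AND (0 IMPLIES 0))) -> 1
  row 11 [01011]: (NOT 1 OR ((0 XOR 1) AND (1 IMPLIES 0))) -> 0
  row 12 [01100]: (NOT 0 OR ((1 XOR 0) AND (0 IMPLIES 1))) -> 1
  row 13 [01101]: (NOT 0 OR ((1 XOR 0) AND (1 IMPLIES 1))) -> 1
  row 14 [01110]: (NOT 1 OR ((1 XOR 1) AND (0 IMPLIES 1))) -> 0
  row 15 [01111]: (NOT 1 OR ((1 XOR 1) AND (1 IMPLIES 1))) -> 0
  row 16 [10000]: (NOT 0 OR ((0 XOR 0) AND (0 IMPLIES 0))) -> 1
  row 17 [10001]: (NOT 0 OR ((0 XOR 0) AND (1 IMPLIES 0))) -> 1
  row 18 [10010]: (NOT 1 OR ((0 XOR 1) AND (0 IMPLIES 0))) -> 1
  row 19 [10011]: (NOT 1 OR ((0 XOR 1) AND (1 IMPLIES 0))) -> 0
  row 20 [10100]: (NOT 0 OR ((1 XOR 0) AND (0 IMPLIES 1))) -> 1
  row 21 [10101]: (NOT 0 OR ((1 XOR 0) AND (1 IMPLIES 1))) -> 1
  row 22 [10110]: (NOT 1 OR ((1 XOR 1) AND (0 IMPLIES 1))) -> 0
  row 23 [10111]: (NOT 1 OR ((1 XOR 1) AND (1 IMPLIES 1))) -> 0
  row 24 [11000]: (NOT 0 OR ((0 XOR 0) AND (0 IMPLIES 0))) -> 1
  row 25 [11001]: (NOT 0 OR ((0 XOR 0) AND (1 IMPLIES 0))) -> 1
  row 26 [11010]: (NOT 1 OR ((0 XOR 1) AND (0 IMPLIES 0))) -> 1
  row 27 [11011]: (NOT 1 OR ((0 XOR 1) AND (1 IMPLIES 0))) -> 0
  row 28 [11100]: (NOT 0 OR ((1 XOR 0) AND (0 IMPLIES 1))) -> 1
  row 29 [11101]: (NOT 0 OR ((1 XOR 0) AND (1 IMPLIES 1))) -> 1
  row 30 [11110]: (NOT 1 OR ((1 XOR 1) AND (0 IMPLIES 1))) -> 0
  row 31 [11111]: (NOT 1 OR ((1 XOR 1) AND (1 IMPLIES 1))) -> 0
Full result column, 4 rows per line (a,b,c fixed per line; d,e runs 00..11 left to right):
  rows 0-3 [a,b,c=000]: 1110  = hex E
  rows 4-7 [a,b,c=001]: 1100  = hex C
  rows 8-11 [a,b,c=010]: 1110  = hex E
  rows 12-15 [a,b,c=011]: 1100  = hex C
  rows 16-19 [a,b,c=100]: 1110  = hex E
  rows 20-23 [a,b,c=101]: 1100  = hex C
  rows 24-27 [a,b,c=110]: 1110  = hex E
  rows 28-31 [a,b,c=111]: 1100  = hex C
Output column (row 0 .. row 31) = 11101100111011001110110011101100
Output column grouped in 4s = 1110 1100 1110 1100 1110 1100 1110 1100 = 0xECECECEC
Convert to decimal digit by digit (value = value*16 + digit):
  E -> 14
  14*16 + 12 (C) = 236
  236*16 + 14 (E) = 3790
  3790*16 + 12 (C) = 60652
  60652*16 + 14 (E) = 970446
  970446*16 + 12 (C) = 15527148
  15527148*16 + 14 (E) = 248434382
  248434382*16 + 12 (C) = 3974950124
Decimal = 3974950124

3974950124


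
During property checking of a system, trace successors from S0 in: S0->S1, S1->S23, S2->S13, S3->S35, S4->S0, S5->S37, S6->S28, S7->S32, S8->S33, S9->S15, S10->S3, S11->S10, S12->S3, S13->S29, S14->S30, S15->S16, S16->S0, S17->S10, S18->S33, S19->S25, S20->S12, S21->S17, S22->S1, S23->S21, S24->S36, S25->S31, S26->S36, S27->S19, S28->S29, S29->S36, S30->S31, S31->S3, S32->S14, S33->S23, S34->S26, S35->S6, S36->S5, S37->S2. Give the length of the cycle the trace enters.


Trace from S0 until a state repeats:
  S0 -> S1 -> S23 -> S21 -> S17 -> S10 -> S3 -> S35 -> S6 -> S28 -> S29 -> S36 -> S5 -> S37 -> S2 -> S13 -> S29
S29 first seen at step 10, revisited at step 16.
Cycle length = 16 - 10 = 6

6


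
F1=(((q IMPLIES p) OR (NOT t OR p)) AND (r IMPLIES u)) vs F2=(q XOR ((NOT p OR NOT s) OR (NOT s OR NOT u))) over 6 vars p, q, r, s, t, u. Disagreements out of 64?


F1 = (((q IMPLIES p) OR (NOT t OR p)) AND (r IMPLIES u))
F2 = (q XOR ((NOT p OR NOT s) OR (NOT s OR NOT u)))
Evaluate both on each of 64 rows (bits = p,q,r,s,t,u):
  row 0 [000000]: F1=1 F2=1 -> 0
  row 1 [000001]: F1=1 F2=1 -> 0
  row 2 [000010]: F1=1 F2=1 -> 0
  row 3 [000011]: F1=1 F2=1 -> 0
  row 4 [000100]: F1=1 F2=1 -> 0
  (every remaining row is evaluated the same way; all 64 results are listed next)
Full result column, 8 rows per line (p,q,r fixed per line; s,t,u runs 000..111 left to right):
  rows 0-7 [p,q,r=000]: 00000000  (ones: 0)
  rows 8-15 [p,q,r=001]: 10101010  (ones: 4)
  rows 16-23 [p,q,r=010]: 11001100  (ones: 4)
  rows 24-31 [p,q,r=011]: 01000100  (ones: 2)
  rows 32-39 [p,q,r=100]: 00000101  (ones: 2)
  rows 40-47 [p,q,r=101]: 10101111  (ones: 6)
  rows 48-55 [p,q,r=110]: 11111010  (ones: 6)
  rows 56-63 [p,q,r=111]: 01010000  (ones: 2)
Disagreements = 0+4+4+2+2+6+6+2 = 26

26


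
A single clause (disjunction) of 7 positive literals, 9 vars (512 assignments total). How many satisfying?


Step 1: Total=2^9=512
Step 2: Unsat when all 7 false: 2^2=4
Step 3: Sat=512-4=508

508


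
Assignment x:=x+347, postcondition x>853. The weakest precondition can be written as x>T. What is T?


Formula: wp(x:=E, P) = P[E/x] (substitute E for x in postcondition)
Step 1: Postcondition: x>853
Step 2: Substitute x+347 for x: x+347>853
Step 3: Solve for x: x > 853-347 = 506

506


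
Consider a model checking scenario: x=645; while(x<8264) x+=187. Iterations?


Step 1: x goes from 645 toward 8264 by 187; the body runs while x<8264, so iterations = ceil((bound-start)/step)
Step 2: Distance=7619
Step 3: ceil(7619/187)=41

41


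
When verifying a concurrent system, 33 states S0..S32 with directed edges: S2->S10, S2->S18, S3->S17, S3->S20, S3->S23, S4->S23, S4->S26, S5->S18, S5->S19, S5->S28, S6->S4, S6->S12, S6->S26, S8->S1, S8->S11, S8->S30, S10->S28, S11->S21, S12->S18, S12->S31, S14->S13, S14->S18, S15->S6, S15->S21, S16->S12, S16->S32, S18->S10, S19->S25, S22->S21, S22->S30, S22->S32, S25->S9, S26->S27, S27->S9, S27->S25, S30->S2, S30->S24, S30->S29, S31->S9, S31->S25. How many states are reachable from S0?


BFS from S0:
  layer 0: {S0}
Reachable set: {S0}
Count = 1

1


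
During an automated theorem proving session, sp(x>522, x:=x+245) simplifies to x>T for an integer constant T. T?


Formula: sp(P, x:=E) = exists old_x. (x = E[old_x/x]) AND P[old_x/x] (old_x is the value of x before the assignment; eliminate old_x by solving x = E[old_x/x] for old_x)
Step 1: Precondition P: x>522, i.e. old_x > 522
Step 2: Assignment gives x = old_x + 245, so old_x = x - 245
Step 3: Substitute into P: x - 245 > 522
Step 4: Simplify: x > 522+245 = 767

767


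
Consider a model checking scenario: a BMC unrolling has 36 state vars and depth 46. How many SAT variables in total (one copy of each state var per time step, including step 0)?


BMC unrolls to depth k, creating one copy of each state var for steps 0..k.
Step count = 46 + 1 = 47 (steps 0 through 46)
Vars per step = 36
Total = 36 * 47 = 1692

1692


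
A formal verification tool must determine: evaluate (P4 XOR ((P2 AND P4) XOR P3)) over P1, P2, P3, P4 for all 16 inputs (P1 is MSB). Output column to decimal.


Formula: (P4 XOR ((P2 AND P4) XOR P3)) over P1, P2, P3, P4 (16 rows)
Evaluate each row (bits = P1,P2,P3,P4, MSB first):
  row 0 [0000]: (0 XOR ((0 AND 0) XOR 0)) -> 0
  row 1 [0001]: (1 XOR ((0 AND 1) XOR 0)) -> 1
  row 2 [0010]: (0 XOR ((0 AND 0) XOR 1)) -> 1
  row 3 [0011]: (1 XOR ((0 AND 1) XOR 1)) -> 0
  row 4 [0100]: (0 XOR ((1 AND 0) XOR 0)) -> 0
  row 5 [0101]: (1 XOR ((1 AND 1) XOR 0)) -> 0
  row 6 [0110]: (0 XOR ((1 AND 0) XOR 1)) -> 1
  row 7 [0111]: (1 XOR ((1 AND 1) XOR 1)) -> 1
  row 8 [1000]: (0 XOR ((0 AND 0) XOR 0)) -> 0
  row 9 [1001]: (1 XOR ((0 AND 1) XOR 0)) -> 1
  row 10 [1010]: (0 XOR ((0 AND 0) XOR 1)) -> 1
  row 11 [1011]: (1 XOR ((0 AND 1) XOR 1)) -> 0
  row 12 [1100]: (0 XOR ((1 AND 0) XOR 0)) -> 0
  row 13 [1101]: (1 XOR ((1 AND 1) XOR 0)) -> 0
  row 14 [1110]: (0 XOR ((1 AND 0) XOR 1)) -> 1
  row 15 [1111]: (1 XOR ((1 AND 1) XOR 1)) -> 1
Full result column, 4 rows per line (P1,P2 fixed per line; P3,P4 runs 00..11 left to right):
  rows 0-3 [P1,P2=00]: 0110  = hex 6
  rows 4-7 [P1,P2=01]: 0011  = hex 3
  rows 8-11 [P1,P2=10]: 0110  = hex 6
  rows 12-15 [P1,P2=11]: 0011  = hex 3
Output column (row 0 .. row 15) = 0110001101100011
Output column grouped in 4s = 0110 0011 0110 0011 = 0x6363
Convert to decimal digit by digit (value = value*16 + digit):
  6 -> 6
  6*16 + 3 = 99
  99*16 + 6 = 1590
  1590*16 + 3 = 25443
Decimal = 25443

25443
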